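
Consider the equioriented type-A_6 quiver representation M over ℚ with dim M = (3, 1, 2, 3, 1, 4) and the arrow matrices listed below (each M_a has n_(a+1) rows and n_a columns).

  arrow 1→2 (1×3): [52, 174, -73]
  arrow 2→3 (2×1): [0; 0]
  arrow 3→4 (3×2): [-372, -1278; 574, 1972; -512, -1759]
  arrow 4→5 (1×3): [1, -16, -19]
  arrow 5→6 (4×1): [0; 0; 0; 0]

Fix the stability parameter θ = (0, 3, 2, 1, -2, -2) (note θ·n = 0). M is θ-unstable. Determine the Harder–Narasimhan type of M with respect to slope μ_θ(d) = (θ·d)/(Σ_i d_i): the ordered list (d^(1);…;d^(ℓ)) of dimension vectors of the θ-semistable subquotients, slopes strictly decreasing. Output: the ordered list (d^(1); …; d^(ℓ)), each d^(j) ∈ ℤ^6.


Via rank(M_{q-1}∘⋯∘M_p): M ≅ I[1,1]^2, I[1,2], I[3,4], I[3,5], I[4,4], I[6,6]^4.
μ_θ-semistable layers: μ^(1)=3; μ^(2)=3/2; μ^(3)=1; μ^(4)=1/3; μ^(5)=0; μ^(6)=-2

((0, 1, 0, 0, 0, 0); (0, 0, 1, 1, 0, 0); (0, 0, 0, 1, 0, 0); (0, 0, 1, 1, 1, 0); (3, 0, 0, 0, 0, 0); (0, 0, 0, 0, 0, 4))


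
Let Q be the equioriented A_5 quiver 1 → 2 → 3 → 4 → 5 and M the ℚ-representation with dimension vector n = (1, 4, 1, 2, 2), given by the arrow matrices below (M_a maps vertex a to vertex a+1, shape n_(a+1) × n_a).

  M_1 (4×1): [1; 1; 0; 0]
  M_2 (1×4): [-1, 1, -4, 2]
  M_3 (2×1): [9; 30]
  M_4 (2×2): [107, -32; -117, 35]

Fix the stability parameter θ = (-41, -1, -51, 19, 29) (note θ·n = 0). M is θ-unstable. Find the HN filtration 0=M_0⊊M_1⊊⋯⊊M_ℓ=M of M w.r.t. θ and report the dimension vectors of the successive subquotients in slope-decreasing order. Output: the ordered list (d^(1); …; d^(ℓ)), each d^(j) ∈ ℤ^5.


Barcode: M ≅ I[1,2], I[2,2]^2, I[2,5], I[4,5]. HN layers by μ_θ (5 steps, strictly decreasing):
  μ^(1)=29; μ^(2)=19; μ^(3)=-1; μ^(4)=-26; μ^(5)=-41

((0, 0, 0, 0, 2); (0, 0, 0, 2, 0); (0, 3, 0, 0, 0); (0, 1, 1, 0, 0); (1, 0, 0, 0, 0))


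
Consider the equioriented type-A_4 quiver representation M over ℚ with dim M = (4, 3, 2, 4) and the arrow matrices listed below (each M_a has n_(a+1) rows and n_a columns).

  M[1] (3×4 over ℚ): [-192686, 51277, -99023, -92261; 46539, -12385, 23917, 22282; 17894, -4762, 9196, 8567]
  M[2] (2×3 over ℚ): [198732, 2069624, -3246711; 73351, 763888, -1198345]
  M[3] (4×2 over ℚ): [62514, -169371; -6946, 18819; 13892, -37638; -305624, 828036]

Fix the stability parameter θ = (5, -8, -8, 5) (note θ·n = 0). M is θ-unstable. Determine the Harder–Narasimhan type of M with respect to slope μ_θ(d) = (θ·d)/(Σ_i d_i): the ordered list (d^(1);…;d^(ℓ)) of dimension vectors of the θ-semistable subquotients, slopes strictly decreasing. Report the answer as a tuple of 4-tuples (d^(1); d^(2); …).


Barcode: M ≅ I[1,1], I[1,2], I[1,3], I[1,4], I[4,4]^3. HN layers by μ_θ (3 steps, strictly decreasing):
  μ^(1)=5; μ^(2)=-3/2; μ^(3)=-11/3

((1, 0, 0, 4); (1, 1, 0, 0); (2, 2, 2, 0))


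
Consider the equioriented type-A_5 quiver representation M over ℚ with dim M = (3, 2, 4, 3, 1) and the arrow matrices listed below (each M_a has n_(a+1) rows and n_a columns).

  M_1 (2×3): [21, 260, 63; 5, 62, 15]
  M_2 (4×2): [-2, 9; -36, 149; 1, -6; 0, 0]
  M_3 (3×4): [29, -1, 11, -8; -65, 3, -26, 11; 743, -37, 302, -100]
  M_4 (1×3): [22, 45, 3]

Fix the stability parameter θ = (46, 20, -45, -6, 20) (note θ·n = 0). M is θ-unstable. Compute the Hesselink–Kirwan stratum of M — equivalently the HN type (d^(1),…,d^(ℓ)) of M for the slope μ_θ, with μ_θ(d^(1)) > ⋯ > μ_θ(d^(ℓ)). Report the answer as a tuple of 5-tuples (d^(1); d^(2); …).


Interval decomposition of M: I[1,1], I[1,4], I[1,5], I[3,3], I[3,4].
HN type (ℓ=5): μ^(1)=46; μ^(2)=20; μ^(3)=15/4; μ^(4)=-6; μ^(5)=-45

((1, 0, 0, 0, 0); (0, 0, 0, 0, 1); (2, 2, 2, 2, 0); (0, 0, 0, 1, 0); (0, 0, 2, 0, 0))


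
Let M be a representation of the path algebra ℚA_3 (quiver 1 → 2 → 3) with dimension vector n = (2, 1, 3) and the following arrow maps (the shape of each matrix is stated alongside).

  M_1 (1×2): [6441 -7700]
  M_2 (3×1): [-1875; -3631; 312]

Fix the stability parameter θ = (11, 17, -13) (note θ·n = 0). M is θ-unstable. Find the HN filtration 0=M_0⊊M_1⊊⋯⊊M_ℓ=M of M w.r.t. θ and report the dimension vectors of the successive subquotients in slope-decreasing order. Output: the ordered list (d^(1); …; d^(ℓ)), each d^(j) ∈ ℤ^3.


Interval decomposition of M: I[1,1], I[1,3], I[3,3]^2.
HN type (ℓ=3): μ^(1)=11; μ^(2)=5; μ^(3)=-13

((1, 0, 0); (1, 1, 1); (0, 0, 2))


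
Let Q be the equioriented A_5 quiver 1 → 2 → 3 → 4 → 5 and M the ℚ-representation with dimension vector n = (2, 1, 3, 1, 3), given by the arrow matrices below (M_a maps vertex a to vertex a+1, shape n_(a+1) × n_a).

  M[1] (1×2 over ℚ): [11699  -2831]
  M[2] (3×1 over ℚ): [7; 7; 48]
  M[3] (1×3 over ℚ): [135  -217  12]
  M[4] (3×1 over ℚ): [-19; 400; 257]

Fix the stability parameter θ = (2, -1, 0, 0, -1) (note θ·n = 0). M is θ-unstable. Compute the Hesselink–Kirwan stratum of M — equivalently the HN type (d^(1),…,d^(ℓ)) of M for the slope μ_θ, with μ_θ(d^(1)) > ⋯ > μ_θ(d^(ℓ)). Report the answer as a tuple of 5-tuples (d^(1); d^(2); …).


Barcode: M ≅ I[1,1], I[1,5], I[3,3]^2, I[5,5]^2. HN layers by μ_θ (3 steps, strictly decreasing):
  μ^(1)=2; μ^(2)=0; μ^(3)=-1

((1, 0, 0, 0, 0); (1, 1, 3, 1, 1); (0, 0, 0, 0, 2))


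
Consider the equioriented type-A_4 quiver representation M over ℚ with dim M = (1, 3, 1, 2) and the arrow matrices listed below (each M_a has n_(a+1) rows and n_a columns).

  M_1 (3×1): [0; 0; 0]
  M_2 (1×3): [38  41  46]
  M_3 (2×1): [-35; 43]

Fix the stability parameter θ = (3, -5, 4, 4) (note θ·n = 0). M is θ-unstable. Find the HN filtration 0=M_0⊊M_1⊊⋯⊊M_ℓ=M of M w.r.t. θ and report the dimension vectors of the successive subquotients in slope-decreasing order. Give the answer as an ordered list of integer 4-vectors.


Barcode: M ≅ I[1,1], I[2,2]^2, I[2,4], I[4,4]. HN layers by μ_θ (3 steps, strictly decreasing):
  μ^(1)=4; μ^(2)=3; μ^(3)=-5

((0, 0, 1, 2); (1, 0, 0, 0); (0, 3, 0, 0))


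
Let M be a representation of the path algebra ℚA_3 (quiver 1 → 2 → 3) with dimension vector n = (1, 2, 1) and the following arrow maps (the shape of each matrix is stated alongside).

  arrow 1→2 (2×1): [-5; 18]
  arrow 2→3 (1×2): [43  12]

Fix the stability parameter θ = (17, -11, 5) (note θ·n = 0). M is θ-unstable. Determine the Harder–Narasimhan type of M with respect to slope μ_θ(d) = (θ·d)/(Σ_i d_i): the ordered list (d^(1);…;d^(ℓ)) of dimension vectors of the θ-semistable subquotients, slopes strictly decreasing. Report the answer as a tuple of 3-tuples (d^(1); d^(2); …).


Via rank(M_{q-1}∘⋯∘M_p): M ≅ I[1,3], I[2,2].
μ_θ-semistable layers: μ^(1)=5; μ^(2)=3; μ^(3)=-11

((0, 0, 1); (1, 1, 0); (0, 1, 0))


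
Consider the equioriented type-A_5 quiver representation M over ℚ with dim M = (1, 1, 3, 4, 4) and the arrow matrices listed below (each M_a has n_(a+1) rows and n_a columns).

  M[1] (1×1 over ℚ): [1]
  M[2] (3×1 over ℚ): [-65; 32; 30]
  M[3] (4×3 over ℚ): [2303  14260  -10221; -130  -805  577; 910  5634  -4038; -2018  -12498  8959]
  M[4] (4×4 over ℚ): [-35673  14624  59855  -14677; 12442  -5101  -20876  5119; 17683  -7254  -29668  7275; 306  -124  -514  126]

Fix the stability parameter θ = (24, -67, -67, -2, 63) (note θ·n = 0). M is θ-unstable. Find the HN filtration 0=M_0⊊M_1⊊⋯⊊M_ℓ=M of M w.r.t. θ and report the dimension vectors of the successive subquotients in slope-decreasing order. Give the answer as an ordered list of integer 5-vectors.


Barcode: M ≅ I[1,5], I[3,4], I[3,5], I[4,5], I[5,5]. HN layers by μ_θ (4 steps, strictly decreasing):
  μ^(1)=63; μ^(2)=-2; μ^(3)=-110/3; μ^(4)=-67

((0, 0, 0, 0, 4); (0, 0, 0, 4, 0); (1, 1, 1, 0, 0); (0, 0, 2, 0, 0))


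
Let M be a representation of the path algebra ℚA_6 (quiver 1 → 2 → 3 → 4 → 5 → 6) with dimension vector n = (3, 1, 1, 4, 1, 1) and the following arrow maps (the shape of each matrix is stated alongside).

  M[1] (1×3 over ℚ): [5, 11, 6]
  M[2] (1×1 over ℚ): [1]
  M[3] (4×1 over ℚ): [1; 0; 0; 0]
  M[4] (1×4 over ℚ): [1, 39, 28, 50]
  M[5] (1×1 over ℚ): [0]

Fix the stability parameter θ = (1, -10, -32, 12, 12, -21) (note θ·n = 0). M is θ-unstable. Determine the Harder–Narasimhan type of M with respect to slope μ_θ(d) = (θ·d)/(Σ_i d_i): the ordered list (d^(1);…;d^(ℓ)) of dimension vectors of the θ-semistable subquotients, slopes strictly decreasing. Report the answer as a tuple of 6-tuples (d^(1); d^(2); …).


Barcode: M ≅ I[1,1]^2, I[1,5], I[4,4]^3, I[6,6]. HN layers by μ_θ (4 steps, strictly decreasing):
  μ^(1)=12; μ^(2)=1; μ^(3)=-41/3; μ^(4)=-21

((0, 0, 0, 4, 1, 0); (2, 0, 0, 0, 0, 0); (1, 1, 1, 0, 0, 0); (0, 0, 0, 0, 0, 1))


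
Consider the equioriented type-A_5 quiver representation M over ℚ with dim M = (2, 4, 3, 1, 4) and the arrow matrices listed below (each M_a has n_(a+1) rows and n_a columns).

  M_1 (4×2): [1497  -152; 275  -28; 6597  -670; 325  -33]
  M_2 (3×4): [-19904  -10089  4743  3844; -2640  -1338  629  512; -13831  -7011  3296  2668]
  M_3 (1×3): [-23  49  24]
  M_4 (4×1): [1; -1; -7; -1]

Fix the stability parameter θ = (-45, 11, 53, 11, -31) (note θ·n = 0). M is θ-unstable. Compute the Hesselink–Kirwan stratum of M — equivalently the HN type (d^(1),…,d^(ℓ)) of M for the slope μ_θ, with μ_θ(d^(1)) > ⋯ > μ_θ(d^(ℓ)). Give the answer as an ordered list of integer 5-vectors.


Via rank(M_{q-1}∘⋯∘M_p): M ≅ I[1,3], I[1,5], I[2,2], I[2,3], I[5,5]^3.
μ_θ-semistable layers: μ^(1)=53; μ^(2)=11; μ^(3)=-31; μ^(4)=-45

((0, 0, 2, 0, 0); (0, 4, 1, 1, 1); (0, 0, 0, 0, 3); (2, 0, 0, 0, 0))


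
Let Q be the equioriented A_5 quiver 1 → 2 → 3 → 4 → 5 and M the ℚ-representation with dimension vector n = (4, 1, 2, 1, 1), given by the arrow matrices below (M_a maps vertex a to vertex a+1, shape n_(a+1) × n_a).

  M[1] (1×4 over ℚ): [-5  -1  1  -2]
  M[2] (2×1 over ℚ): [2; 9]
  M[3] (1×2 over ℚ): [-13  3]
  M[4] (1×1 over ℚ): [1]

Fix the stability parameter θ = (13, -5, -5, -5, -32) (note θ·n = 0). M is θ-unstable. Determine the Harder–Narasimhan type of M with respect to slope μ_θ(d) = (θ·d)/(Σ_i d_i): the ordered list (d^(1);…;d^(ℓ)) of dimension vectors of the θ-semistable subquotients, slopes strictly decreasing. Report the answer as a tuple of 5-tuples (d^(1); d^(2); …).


Via rank(M_{q-1}∘⋯∘M_p): M ≅ I[1,1]^3, I[1,5], I[3,3].
μ_θ-semistable layers: μ^(1)=13; μ^(2)=-5; μ^(3)=-34/5

((3, 0, 0, 0, 0); (0, 0, 1, 0, 0); (1, 1, 1, 1, 1))


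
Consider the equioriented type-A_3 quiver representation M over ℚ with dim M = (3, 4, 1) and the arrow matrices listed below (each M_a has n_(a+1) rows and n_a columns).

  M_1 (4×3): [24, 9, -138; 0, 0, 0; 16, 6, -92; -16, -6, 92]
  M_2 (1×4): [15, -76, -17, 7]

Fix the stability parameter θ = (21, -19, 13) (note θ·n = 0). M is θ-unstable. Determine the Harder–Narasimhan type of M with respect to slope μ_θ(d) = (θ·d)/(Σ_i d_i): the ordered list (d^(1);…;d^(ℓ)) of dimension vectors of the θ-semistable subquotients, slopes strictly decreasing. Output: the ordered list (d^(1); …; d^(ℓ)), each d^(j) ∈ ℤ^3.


Interval decomposition of M: I[1,1]^2, I[1,3], I[2,2]^3.
HN type (ℓ=4): μ^(1)=21; μ^(2)=13; μ^(3)=1; μ^(4)=-19

((2, 0, 0); (0, 0, 1); (1, 1, 0); (0, 3, 0))


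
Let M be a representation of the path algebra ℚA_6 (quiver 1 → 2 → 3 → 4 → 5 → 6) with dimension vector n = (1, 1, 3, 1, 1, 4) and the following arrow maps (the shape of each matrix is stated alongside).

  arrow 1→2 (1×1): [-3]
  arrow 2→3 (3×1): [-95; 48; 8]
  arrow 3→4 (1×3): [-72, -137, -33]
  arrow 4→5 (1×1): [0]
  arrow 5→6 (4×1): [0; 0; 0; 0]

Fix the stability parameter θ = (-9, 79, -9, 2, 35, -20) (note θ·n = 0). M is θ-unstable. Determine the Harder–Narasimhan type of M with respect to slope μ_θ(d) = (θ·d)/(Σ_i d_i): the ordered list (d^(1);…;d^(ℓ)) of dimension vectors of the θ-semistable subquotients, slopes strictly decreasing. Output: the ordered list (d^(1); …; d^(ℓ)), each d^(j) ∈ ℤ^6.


Interval decomposition of M: I[1,3], I[3,3], I[3,4], I[5,5], I[6,6]^4.
HN type (ℓ=4): μ^(1)=35; μ^(2)=2; μ^(3)=-9; μ^(4)=-20

((0, 1, 1, 0, 1, 0); (0, 0, 0, 1, 0, 0); (1, 0, 2, 0, 0, 0); (0, 0, 0, 0, 0, 4))


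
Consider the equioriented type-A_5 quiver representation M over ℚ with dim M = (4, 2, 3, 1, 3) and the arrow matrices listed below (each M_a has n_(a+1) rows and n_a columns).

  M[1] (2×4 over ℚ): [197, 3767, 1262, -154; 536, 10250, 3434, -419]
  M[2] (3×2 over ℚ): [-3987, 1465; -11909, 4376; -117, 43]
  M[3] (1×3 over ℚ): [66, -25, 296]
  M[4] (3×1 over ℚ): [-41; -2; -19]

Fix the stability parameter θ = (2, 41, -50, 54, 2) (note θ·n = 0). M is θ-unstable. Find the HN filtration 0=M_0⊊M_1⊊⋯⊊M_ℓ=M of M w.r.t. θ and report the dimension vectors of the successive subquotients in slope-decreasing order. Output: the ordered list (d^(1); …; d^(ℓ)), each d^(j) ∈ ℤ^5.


Interval decomposition of M: I[1,1]^2, I[1,3], I[1,5], I[3,3], I[5,5]^2.
HN type (ℓ=4): μ^(1)=28; μ^(2)=2; μ^(3)=-7/3; μ^(4)=-50

((0, 0, 0, 1, 1); (2, 0, 0, 0, 2); (2, 2, 2, 0, 0); (0, 0, 1, 0, 0))


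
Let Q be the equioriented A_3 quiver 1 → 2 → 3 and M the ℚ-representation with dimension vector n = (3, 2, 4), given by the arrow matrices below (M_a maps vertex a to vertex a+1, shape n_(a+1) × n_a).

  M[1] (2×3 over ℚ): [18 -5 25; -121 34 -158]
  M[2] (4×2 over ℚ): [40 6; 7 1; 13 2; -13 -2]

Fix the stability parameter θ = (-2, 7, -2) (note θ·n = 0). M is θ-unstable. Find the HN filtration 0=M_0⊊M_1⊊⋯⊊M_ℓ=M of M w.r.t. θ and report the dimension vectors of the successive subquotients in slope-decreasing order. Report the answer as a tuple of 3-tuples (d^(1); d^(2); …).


Via rank(M_{q-1}∘⋯∘M_p): M ≅ I[1,1], I[1,3]^2, I[3,3]^2.
μ_θ-semistable layers: μ^(1)=5/2; μ^(2)=-2

((0, 2, 2); (3, 0, 2))


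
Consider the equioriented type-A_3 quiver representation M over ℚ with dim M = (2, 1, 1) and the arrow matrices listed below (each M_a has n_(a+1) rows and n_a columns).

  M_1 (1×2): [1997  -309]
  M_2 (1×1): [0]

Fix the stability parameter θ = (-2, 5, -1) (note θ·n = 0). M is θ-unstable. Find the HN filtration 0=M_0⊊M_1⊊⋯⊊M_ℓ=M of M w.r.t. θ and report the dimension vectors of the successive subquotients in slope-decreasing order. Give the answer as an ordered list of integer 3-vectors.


Barcode: M ≅ I[1,1], I[1,2], I[3,3]. HN layers by μ_θ (3 steps, strictly decreasing):
  μ^(1)=5; μ^(2)=-1; μ^(3)=-2

((0, 1, 0); (0, 0, 1); (2, 0, 0))


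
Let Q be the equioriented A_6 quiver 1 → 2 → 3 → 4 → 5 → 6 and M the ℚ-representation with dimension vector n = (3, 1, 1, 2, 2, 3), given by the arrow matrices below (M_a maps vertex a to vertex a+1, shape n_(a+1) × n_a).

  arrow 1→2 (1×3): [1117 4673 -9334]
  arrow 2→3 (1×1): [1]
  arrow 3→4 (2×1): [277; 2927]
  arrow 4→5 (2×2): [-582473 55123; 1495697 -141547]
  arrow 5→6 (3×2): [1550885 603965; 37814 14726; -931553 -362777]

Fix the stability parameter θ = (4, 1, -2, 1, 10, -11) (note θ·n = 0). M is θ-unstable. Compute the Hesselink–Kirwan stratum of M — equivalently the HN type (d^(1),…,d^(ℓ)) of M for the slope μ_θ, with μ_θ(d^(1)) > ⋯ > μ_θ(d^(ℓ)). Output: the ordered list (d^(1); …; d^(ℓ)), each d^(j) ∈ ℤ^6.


Interval decomposition of M: I[1,1]^2, I[1,4], I[4,5], I[5,6], I[6,6]^2.
HN type (ℓ=5): μ^(1)=10; μ^(2)=4; μ^(3)=1; μ^(4)=-1/2; μ^(5)=-11

((0, 0, 0, 0, 1, 0); (2, 0, 0, 0, 0, 0); (1, 1, 1, 2, 0, 0); (0, 0, 0, 0, 1, 1); (0, 0, 0, 0, 0, 2))


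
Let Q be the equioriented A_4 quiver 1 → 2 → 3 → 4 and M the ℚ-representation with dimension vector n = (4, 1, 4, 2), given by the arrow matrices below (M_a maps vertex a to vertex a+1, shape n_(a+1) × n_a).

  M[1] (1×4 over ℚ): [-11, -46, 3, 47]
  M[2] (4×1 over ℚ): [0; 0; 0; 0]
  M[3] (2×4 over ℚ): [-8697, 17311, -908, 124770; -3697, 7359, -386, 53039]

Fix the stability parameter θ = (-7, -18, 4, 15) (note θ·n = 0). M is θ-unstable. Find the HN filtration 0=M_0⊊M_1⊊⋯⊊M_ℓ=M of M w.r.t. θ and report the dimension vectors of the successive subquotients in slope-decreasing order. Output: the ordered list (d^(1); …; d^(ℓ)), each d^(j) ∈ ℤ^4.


Barcode: M ≅ I[1,1]^3, I[1,2], I[3,3]^2, I[3,4]^2. HN layers by μ_θ (4 steps, strictly decreasing):
  μ^(1)=15; μ^(2)=4; μ^(3)=-7; μ^(4)=-25/2

((0, 0, 0, 2); (0, 0, 4, 0); (3, 0, 0, 0); (1, 1, 0, 0))


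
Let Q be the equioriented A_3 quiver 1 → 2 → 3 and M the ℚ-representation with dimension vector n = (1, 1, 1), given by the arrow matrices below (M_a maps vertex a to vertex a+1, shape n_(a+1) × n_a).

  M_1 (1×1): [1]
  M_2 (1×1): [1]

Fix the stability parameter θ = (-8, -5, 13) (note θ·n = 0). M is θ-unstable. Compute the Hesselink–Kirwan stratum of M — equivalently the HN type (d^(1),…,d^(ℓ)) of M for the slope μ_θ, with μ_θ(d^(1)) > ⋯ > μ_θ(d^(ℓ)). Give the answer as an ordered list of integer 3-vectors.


Interval decomposition of M: I[1,3].
HN type (ℓ=3): μ^(1)=13; μ^(2)=-5; μ^(3)=-8

((0, 0, 1); (0, 1, 0); (1, 0, 0))


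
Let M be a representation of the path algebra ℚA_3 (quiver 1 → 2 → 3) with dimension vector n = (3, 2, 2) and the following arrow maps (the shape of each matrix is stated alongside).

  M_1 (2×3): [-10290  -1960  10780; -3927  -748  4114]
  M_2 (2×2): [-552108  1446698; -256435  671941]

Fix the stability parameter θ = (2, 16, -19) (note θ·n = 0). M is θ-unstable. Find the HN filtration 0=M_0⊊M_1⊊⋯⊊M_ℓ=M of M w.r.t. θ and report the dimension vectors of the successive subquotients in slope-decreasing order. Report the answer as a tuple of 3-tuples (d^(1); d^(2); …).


Barcode: M ≅ I[1,1]^2, I[1,3], I[2,3]. HN layers by μ_θ (3 steps, strictly decreasing):
  μ^(1)=2; μ^(2)=-1/3; μ^(3)=-3/2

((2, 0, 0); (1, 1, 1); (0, 1, 1))


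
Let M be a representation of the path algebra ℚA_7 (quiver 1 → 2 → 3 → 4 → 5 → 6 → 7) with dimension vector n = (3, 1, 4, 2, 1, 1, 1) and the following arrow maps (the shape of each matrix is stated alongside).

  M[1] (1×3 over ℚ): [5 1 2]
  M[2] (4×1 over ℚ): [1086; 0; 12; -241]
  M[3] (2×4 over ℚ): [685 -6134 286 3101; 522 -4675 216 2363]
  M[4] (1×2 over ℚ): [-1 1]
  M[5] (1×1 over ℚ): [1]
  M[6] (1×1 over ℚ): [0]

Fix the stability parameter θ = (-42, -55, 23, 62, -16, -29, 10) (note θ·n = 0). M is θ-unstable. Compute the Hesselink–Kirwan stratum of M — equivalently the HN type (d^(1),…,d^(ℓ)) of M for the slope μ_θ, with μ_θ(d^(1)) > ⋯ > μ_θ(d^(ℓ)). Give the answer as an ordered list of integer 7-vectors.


Interval decomposition of M: I[1,1]^2, I[1,4], I[3,3]^2, I[3,6], I[7,7].
HN type (ℓ=5): μ^(1)=62; μ^(2)=23; μ^(3)=10; μ^(4)=-42; μ^(5)=-97/2

((0, 0, 0, 1, 0, 0, 0); (0, 0, 3, 0, 0, 0, 0); (0, 0, 1, 1, 1, 1, 1); (2, 0, 0, 0, 0, 0, 0); (1, 1, 0, 0, 0, 0, 0))


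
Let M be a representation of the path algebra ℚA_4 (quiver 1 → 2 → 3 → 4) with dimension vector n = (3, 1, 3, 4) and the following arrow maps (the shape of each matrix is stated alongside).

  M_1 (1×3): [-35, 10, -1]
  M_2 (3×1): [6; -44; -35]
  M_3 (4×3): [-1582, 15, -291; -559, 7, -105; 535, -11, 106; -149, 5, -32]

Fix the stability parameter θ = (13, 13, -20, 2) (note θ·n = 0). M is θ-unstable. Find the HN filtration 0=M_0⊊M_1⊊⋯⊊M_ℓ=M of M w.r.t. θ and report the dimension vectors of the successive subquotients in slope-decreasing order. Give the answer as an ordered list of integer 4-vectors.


Via rank(M_{q-1}∘⋯∘M_p): M ≅ I[1,1]^2, I[1,4], I[3,4]^2, I[4,4].
μ_θ-semistable layers: μ^(1)=13; μ^(2)=2; μ^(3)=-20

((2, 0, 0, 0); (1, 1, 1, 4); (0, 0, 2, 0))


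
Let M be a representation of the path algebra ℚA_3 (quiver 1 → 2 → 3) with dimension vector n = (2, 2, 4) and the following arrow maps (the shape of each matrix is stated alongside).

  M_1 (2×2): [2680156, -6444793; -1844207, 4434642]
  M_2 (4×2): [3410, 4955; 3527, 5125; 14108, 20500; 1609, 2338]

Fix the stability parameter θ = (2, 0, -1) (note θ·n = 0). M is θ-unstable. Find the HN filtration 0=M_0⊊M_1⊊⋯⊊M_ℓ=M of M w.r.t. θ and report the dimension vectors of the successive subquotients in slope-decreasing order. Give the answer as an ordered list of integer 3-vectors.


Via rank(M_{q-1}∘⋯∘M_p): M ≅ I[1,3]^2, I[3,3]^2.
μ_θ-semistable layers: μ^(1)=1/3; μ^(2)=-1

((2, 2, 2); (0, 0, 2))


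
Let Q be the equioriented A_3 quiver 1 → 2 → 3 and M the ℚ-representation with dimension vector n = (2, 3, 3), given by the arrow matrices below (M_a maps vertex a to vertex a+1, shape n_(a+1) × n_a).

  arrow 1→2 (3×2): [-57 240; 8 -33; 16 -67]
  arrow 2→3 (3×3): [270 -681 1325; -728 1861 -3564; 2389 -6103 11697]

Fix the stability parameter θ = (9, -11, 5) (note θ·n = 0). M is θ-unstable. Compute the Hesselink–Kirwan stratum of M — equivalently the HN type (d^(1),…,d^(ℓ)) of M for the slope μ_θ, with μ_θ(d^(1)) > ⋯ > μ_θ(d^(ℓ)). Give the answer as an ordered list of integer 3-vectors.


Barcode: M ≅ I[1,3]^2, I[2,3]. HN layers by μ_θ (3 steps, strictly decreasing):
  μ^(1)=5; μ^(2)=-1; μ^(3)=-11

((0, 0, 3); (2, 2, 0); (0, 1, 0))


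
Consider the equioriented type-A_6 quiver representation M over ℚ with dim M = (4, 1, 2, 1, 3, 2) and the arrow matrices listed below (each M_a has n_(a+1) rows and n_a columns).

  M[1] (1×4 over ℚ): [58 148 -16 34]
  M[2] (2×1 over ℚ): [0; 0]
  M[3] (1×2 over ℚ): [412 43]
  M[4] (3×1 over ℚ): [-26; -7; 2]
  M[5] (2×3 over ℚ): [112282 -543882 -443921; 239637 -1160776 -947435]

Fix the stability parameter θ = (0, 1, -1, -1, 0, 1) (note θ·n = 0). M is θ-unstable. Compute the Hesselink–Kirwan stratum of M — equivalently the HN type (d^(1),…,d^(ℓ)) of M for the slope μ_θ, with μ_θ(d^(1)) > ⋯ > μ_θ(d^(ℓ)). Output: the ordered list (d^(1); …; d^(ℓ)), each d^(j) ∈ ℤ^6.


Interval decomposition of M: I[1,1]^3, I[1,2], I[3,3], I[3,5], I[5,6]^2.
HN type (ℓ=3): μ^(1)=1; μ^(2)=0; μ^(3)=-1

((0, 1, 0, 0, 0, 2); (4, 0, 0, 0, 3, 0); (0, 0, 2, 1, 0, 0))


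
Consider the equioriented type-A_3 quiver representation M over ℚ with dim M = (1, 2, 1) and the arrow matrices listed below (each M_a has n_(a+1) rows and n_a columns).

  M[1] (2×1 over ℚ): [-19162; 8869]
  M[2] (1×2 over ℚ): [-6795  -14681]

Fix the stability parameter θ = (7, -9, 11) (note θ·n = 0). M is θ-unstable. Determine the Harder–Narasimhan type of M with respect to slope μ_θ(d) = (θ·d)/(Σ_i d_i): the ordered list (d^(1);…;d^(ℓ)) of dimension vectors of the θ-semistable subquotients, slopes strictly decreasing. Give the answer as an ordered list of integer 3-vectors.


Via rank(M_{q-1}∘⋯∘M_p): M ≅ I[1,3], I[2,2].
μ_θ-semistable layers: μ^(1)=11; μ^(2)=-1; μ^(3)=-9

((0, 0, 1); (1, 1, 0); (0, 1, 0))


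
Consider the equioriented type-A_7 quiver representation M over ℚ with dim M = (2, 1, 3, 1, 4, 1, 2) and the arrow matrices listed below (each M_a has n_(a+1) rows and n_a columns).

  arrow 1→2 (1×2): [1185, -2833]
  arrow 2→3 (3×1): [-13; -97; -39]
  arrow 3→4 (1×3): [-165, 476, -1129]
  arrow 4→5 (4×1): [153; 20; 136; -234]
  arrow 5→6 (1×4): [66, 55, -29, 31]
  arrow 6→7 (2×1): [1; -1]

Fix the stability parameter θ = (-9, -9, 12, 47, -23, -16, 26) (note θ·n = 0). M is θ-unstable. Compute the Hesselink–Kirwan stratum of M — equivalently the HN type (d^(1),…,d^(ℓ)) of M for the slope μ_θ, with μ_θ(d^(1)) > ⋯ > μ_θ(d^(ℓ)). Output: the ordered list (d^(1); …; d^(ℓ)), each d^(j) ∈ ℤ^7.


Interval decomposition of M: I[1,1], I[1,5], I[3,3]^2, I[5,5]^2, I[5,7], I[7,7].
HN type (ℓ=5): μ^(1)=26; μ^(2)=12; μ^(3)=-9; μ^(4)=-16; μ^(5)=-23

((0, 0, 0, 0, 0, 0, 2); (0, 0, 3, 1, 1, 0, 0); (2, 1, 0, 0, 0, 0, 0); (0, 0, 0, 0, 0, 1, 0); (0, 0, 0, 0, 3, 0, 0))


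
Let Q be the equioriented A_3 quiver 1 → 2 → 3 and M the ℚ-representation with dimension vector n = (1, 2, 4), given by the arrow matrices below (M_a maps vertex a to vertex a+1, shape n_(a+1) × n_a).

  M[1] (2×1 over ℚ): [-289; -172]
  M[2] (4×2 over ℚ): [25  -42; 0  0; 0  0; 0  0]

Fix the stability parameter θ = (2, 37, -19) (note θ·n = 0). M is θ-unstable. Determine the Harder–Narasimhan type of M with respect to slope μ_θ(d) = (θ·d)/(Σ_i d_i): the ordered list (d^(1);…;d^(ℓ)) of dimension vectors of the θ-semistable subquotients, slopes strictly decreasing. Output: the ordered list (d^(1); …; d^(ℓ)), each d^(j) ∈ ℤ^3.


Barcode: M ≅ I[1,3], I[2,2], I[3,3]^3. HN layers by μ_θ (4 steps, strictly decreasing):
  μ^(1)=37; μ^(2)=9; μ^(3)=2; μ^(4)=-19

((0, 1, 0); (0, 1, 1); (1, 0, 0); (0, 0, 3))


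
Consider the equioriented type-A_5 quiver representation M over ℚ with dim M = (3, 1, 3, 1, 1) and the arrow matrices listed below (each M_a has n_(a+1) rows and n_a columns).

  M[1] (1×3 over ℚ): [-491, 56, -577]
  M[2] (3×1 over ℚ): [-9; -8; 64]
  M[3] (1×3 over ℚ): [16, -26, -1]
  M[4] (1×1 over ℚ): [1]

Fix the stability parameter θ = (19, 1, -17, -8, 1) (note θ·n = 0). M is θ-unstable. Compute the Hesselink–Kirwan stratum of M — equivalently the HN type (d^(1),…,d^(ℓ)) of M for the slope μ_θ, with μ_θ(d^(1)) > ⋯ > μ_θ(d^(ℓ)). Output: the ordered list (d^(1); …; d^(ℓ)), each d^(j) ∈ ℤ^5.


Via rank(M_{q-1}∘⋯∘M_p): M ≅ I[1,1]^2, I[1,3], I[3,3], I[3,5].
μ_θ-semistable layers: μ^(1)=19; μ^(2)=1; μ^(3)=-8; μ^(4)=-17

((2, 0, 0, 0, 0); (1, 1, 1, 0, 1); (0, 0, 0, 1, 0); (0, 0, 2, 0, 0))


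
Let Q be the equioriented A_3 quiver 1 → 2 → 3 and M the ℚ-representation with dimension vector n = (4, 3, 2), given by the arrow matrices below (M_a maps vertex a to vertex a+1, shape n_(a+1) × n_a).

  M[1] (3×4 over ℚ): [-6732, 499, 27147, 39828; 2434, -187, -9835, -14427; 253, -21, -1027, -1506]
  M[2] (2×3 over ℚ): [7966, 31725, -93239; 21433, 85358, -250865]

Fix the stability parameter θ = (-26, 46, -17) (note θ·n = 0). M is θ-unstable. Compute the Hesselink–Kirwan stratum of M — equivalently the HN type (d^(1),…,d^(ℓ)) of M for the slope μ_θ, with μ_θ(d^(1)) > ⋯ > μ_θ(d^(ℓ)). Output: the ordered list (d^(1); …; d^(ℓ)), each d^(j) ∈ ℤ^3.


Barcode: M ≅ I[1,1], I[1,2], I[1,3]^2. HN layers by μ_θ (3 steps, strictly decreasing):
  μ^(1)=46; μ^(2)=29/2; μ^(3)=-26

((0, 1, 0); (0, 2, 2); (4, 0, 0))


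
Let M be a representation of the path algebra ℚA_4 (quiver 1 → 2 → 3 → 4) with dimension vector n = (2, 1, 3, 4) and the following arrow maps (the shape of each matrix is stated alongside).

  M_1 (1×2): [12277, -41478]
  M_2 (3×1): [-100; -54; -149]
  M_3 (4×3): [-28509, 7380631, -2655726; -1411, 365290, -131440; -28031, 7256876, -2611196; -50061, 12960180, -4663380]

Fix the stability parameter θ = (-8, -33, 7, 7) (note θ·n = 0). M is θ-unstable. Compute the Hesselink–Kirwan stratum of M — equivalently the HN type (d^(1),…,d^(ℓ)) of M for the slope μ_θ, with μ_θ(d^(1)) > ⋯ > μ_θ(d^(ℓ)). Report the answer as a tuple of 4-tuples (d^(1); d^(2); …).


Barcode: M ≅ I[1,1], I[1,3], I[3,4]^2, I[4,4]^2. HN layers by μ_θ (3 steps, strictly decreasing):
  μ^(1)=7; μ^(2)=-8; μ^(3)=-41/2

((0, 0, 3, 4); (1, 0, 0, 0); (1, 1, 0, 0))


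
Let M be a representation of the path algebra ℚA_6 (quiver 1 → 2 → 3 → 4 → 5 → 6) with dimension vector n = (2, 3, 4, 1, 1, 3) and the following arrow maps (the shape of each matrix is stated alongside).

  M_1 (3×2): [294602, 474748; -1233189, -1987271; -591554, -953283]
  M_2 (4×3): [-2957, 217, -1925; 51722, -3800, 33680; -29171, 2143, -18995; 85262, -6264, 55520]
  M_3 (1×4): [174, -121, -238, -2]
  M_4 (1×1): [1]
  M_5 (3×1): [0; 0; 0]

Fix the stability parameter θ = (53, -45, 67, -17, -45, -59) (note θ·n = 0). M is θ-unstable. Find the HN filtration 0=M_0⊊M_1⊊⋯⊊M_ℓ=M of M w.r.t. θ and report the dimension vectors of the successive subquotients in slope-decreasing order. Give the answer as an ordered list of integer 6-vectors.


Barcode: M ≅ I[1,2], I[1,3], I[2,5], I[3,3]^2, I[6,6]^3. HN layers by μ_θ (5 steps, strictly decreasing):
  μ^(1)=67; μ^(2)=4; μ^(3)=5/3; μ^(4)=-45; μ^(5)=-59

((0, 0, 3, 0, 0, 0); (2, 2, 0, 0, 0, 0); (0, 0, 1, 1, 1, 0); (0, 1, 0, 0, 0, 0); (0, 0, 0, 0, 0, 3))


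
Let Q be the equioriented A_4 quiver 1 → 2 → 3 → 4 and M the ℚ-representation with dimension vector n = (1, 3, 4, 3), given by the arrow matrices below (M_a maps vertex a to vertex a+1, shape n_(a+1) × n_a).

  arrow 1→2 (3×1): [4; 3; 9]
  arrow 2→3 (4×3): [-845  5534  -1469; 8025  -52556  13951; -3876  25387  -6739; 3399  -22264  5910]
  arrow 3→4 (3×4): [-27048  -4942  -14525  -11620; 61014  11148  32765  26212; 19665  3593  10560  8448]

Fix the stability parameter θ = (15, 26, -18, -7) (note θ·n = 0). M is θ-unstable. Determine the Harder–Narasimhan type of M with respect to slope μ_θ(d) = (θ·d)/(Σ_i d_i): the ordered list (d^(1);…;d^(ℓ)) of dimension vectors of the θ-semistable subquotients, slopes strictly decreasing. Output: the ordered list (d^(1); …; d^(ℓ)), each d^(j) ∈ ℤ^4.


Barcode: M ≅ I[1,3], I[2,3], I[2,4], I[3,4], I[4,4]. HN layers by μ_θ (5 steps, strictly decreasing):
  μ^(1)=23/3; μ^(2)=4; μ^(3)=1/3; μ^(4)=-7; μ^(5)=-18

((1, 1, 1, 0); (0, 1, 1, 0); (0, 1, 1, 1); (0, 0, 0, 2); (0, 0, 1, 0))


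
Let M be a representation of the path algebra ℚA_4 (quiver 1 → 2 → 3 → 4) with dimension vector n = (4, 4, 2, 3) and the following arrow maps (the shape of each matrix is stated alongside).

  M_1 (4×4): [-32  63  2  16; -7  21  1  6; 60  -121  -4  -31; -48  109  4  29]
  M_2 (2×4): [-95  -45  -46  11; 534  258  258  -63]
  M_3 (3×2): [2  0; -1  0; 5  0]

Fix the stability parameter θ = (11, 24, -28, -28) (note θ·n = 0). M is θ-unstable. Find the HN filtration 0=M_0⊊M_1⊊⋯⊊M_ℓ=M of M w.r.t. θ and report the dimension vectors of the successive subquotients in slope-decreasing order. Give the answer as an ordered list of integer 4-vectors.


Via rank(M_{q-1}∘⋯∘M_p): M ≅ I[1,1], I[1,2], I[1,3], I[1,4], I[2,2], I[4,4]^2.
μ_θ-semistable layers: μ^(1)=24; μ^(2)=11; μ^(3)=7/3; μ^(4)=-21/4; μ^(5)=-28

((0, 2, 0, 0); (2, 0, 0, 0); (1, 1, 1, 0); (1, 1, 1, 1); (0, 0, 0, 2))


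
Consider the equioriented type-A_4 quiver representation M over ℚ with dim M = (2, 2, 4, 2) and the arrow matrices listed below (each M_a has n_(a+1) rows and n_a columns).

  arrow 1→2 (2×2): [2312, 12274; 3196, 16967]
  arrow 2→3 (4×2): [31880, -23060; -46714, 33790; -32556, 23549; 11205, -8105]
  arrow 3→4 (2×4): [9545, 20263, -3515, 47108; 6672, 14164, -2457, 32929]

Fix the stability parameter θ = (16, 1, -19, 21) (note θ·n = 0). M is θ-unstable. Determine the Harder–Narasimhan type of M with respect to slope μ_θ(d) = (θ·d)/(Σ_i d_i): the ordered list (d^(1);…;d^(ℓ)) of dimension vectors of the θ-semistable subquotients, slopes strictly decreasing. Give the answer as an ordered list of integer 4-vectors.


Interval decomposition of M: I[1,1], I[1,4], I[2,4], I[3,3]^2.
HN type (ℓ=5): μ^(1)=21; μ^(2)=16; μ^(3)=-2/3; μ^(4)=-9; μ^(5)=-19

((0, 0, 0, 2); (1, 0, 0, 0); (1, 1, 1, 0); (0, 1, 1, 0); (0, 0, 2, 0))


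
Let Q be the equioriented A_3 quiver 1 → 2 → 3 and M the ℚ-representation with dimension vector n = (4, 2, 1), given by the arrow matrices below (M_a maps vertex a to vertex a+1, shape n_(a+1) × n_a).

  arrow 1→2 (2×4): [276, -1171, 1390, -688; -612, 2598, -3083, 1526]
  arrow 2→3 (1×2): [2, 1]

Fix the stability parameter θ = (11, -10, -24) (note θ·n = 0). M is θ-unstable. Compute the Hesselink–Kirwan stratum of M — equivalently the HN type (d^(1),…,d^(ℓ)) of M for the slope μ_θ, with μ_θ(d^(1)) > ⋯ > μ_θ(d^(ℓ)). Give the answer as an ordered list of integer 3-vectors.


Barcode: M ≅ I[1,1]^2, I[1,2], I[1,3]. HN layers by μ_θ (3 steps, strictly decreasing):
  μ^(1)=11; μ^(2)=1/2; μ^(3)=-23/3

((2, 0, 0); (1, 1, 0); (1, 1, 1))


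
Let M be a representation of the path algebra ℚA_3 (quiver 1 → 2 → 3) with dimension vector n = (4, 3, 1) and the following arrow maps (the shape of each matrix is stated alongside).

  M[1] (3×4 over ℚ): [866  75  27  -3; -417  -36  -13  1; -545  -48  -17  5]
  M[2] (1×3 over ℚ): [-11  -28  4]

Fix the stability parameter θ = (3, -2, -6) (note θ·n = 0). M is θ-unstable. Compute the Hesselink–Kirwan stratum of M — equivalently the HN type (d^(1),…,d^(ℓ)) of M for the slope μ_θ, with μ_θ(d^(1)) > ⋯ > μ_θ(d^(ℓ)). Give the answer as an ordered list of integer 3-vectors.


Barcode: M ≅ I[1,1]^2, I[1,2], I[1,3], I[2,2]. HN layers by μ_θ (4 steps, strictly decreasing):
  μ^(1)=3; μ^(2)=1/2; μ^(3)=-5/3; μ^(4)=-2

((2, 0, 0); (1, 1, 0); (1, 1, 1); (0, 1, 0))


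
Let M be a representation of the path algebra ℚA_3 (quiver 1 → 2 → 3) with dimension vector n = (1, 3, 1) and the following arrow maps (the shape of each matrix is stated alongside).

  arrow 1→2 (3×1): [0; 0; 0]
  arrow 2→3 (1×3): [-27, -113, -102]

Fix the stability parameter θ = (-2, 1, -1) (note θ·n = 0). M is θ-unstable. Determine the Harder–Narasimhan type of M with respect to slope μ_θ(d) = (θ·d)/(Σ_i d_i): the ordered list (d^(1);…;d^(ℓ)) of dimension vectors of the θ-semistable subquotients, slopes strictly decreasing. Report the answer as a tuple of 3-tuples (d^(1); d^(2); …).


Barcode: M ≅ I[1,1], I[2,2]^2, I[2,3]. HN layers by μ_θ (3 steps, strictly decreasing):
  μ^(1)=1; μ^(2)=0; μ^(3)=-2

((0, 2, 0); (0, 1, 1); (1, 0, 0))


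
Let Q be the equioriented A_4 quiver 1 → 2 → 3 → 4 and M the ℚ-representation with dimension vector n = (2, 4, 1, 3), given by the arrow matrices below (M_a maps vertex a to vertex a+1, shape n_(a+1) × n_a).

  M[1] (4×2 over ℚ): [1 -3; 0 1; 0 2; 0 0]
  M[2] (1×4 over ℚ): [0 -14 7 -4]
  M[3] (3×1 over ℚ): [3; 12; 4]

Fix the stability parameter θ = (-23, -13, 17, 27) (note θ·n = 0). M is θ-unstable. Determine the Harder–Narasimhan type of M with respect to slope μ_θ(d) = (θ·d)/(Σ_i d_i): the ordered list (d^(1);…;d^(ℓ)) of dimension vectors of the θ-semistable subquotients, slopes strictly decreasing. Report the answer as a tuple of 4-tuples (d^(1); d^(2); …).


Barcode: M ≅ I[1,2]^2, I[2,2], I[2,4], I[4,4]^2. HN layers by μ_θ (4 steps, strictly decreasing):
  μ^(1)=27; μ^(2)=17; μ^(3)=-13; μ^(4)=-23

((0, 0, 0, 3); (0, 0, 1, 0); (0, 4, 0, 0); (2, 0, 0, 0))


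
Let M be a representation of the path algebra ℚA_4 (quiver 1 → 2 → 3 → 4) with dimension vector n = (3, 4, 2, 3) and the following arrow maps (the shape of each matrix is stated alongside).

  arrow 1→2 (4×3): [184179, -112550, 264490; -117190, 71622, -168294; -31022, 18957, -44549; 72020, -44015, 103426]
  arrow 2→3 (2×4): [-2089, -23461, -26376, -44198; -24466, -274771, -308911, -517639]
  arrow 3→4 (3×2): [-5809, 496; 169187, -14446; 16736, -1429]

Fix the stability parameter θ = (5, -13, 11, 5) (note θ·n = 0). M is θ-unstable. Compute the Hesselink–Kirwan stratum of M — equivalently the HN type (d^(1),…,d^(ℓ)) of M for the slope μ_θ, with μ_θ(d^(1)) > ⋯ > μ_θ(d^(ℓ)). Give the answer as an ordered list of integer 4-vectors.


Interval decomposition of M: I[1,2], I[1,4]^2, I[2,2], I[4,4].
HN type (ℓ=4): μ^(1)=8; μ^(2)=5; μ^(3)=-4; μ^(4)=-13

((0, 0, 2, 2); (0, 0, 0, 1); (3, 3, 0, 0); (0, 1, 0, 0))


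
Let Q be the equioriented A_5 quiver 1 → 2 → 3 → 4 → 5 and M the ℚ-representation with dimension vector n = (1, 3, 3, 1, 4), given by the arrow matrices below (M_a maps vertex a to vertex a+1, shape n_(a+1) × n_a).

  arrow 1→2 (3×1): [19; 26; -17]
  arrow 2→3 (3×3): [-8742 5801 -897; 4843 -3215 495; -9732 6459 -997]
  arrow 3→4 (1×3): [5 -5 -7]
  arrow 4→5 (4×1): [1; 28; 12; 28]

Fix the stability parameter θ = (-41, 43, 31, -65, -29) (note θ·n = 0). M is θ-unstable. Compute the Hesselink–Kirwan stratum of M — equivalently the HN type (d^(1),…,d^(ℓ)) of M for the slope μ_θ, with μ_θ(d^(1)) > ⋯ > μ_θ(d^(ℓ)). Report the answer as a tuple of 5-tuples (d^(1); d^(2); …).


Barcode: M ≅ I[1,3], I[2,3], I[2,5], I[5,5]^3. HN layers by μ_θ (4 steps, strictly decreasing):
  μ^(1)=37; μ^(2)=-5; μ^(3)=-29; μ^(4)=-41

((0, 2, 2, 0, 0); (0, 1, 1, 1, 1); (0, 0, 0, 0, 3); (1, 0, 0, 0, 0))


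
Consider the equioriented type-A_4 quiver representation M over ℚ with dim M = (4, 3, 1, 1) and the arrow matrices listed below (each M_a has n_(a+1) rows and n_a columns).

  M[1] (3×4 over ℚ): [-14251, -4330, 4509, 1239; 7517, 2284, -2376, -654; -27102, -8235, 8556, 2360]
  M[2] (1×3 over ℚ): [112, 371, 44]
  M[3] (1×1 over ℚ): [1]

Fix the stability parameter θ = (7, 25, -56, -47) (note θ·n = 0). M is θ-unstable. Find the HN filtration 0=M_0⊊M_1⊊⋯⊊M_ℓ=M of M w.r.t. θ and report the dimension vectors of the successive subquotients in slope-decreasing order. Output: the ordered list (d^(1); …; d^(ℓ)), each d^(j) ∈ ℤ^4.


Interval decomposition of M: I[1,1], I[1,2]^2, I[1,4].
HN type (ℓ=3): μ^(1)=25; μ^(2)=7; μ^(3)=-71/4

((0, 2, 0, 0); (3, 0, 0, 0); (1, 1, 1, 1))


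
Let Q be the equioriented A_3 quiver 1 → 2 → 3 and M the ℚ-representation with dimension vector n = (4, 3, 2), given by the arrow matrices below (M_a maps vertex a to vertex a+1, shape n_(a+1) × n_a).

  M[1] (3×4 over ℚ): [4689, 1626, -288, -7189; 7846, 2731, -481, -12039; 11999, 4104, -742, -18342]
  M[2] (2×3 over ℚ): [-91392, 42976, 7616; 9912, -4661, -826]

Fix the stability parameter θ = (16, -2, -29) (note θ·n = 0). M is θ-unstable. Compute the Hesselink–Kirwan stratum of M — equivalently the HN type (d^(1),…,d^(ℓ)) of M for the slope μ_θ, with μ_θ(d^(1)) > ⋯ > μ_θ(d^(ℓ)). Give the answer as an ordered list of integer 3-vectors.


Barcode: M ≅ I[1,1], I[1,2]^2, I[1,3], I[3,3]. HN layers by μ_θ (4 steps, strictly decreasing):
  μ^(1)=16; μ^(2)=7; μ^(3)=-5; μ^(4)=-29

((1, 0, 0); (2, 2, 0); (1, 1, 1); (0, 0, 1))


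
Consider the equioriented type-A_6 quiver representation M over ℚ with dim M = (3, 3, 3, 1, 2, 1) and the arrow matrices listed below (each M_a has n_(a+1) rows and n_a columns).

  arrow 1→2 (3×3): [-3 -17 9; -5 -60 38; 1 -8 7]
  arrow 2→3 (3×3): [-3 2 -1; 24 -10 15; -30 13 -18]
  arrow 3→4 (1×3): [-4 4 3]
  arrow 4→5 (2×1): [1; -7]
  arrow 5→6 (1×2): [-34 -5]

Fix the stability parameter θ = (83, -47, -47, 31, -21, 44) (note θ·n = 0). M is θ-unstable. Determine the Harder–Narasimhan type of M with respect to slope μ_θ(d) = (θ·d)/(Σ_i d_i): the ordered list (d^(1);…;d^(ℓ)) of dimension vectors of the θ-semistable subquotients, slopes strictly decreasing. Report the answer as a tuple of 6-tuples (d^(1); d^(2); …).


Barcode: M ≅ I[1,3]^2, I[1,6], I[5,5]. HN layers by μ_θ (4 steps, strictly decreasing):
  μ^(1)=44; μ^(2)=5; μ^(3)=-11/3; μ^(4)=-21

((0, 0, 0, 0, 0, 1); (0, 0, 0, 1, 1, 0); (3, 3, 3, 0, 0, 0); (0, 0, 0, 0, 1, 0))


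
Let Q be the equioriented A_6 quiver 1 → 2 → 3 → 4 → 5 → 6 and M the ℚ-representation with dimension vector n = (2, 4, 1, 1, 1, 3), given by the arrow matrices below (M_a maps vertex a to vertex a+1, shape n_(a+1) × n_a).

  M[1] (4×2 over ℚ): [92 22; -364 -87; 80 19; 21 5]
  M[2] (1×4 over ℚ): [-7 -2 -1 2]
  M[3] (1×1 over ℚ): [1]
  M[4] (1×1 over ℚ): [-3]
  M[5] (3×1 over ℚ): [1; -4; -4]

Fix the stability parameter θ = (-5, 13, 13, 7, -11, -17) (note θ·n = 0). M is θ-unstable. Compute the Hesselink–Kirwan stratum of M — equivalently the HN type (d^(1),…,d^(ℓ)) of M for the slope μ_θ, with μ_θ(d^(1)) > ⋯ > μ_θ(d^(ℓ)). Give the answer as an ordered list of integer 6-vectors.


Via rank(M_{q-1}∘⋯∘M_p): M ≅ I[1,2], I[1,6], I[2,2]^2, I[6,6]^2.
μ_θ-semistable layers: μ^(1)=13; μ^(2)=1; μ^(3)=-5; μ^(4)=-17

((0, 3, 0, 0, 0, 0); (0, 1, 1, 1, 1, 1); (2, 0, 0, 0, 0, 0); (0, 0, 0, 0, 0, 2))
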